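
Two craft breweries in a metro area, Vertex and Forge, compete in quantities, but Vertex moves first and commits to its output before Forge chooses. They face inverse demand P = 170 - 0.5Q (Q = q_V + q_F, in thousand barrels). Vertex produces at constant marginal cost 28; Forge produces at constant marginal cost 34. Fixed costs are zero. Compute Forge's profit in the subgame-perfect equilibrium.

The follower Forge best-responds to any q_V: π_F = (170 - 0.5Q)q_F - 34q_F.
Follower FOC: 136 - (1/2)q_V - q_F = 0, so q_F(q_V) = (136 - (1/2)q_V).
The leader anticipates this reaction. Substituting into P = 170 - 0.5Q gives P = 102 - (1/4)q_V, so π_V = (102 - (1/4)q_V)q_V - 28q_V.
Leader FOC: 74 - (1/2)q_V = 0, so q_V = 148.
Then q_F = (136 - (1/2)·148) = 62.
Price P = 170 - (1/2)·210 = 65.
Forge's profit: (65 - 34)·62 = 1922.

1922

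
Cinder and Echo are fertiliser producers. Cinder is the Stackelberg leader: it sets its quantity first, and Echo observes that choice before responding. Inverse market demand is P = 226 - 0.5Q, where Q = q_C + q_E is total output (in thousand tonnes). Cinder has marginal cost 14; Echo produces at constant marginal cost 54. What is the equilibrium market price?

The follower Echo best-responds to any q_C: π_E = (226 - 0.5Q)q_E - 54q_E.
Setting the follower's marginal profit to zero, 172 - (1/2)q_C - q_E = 0, i.e. q_E = (172 - (1/2)q_C).
Cinder substitutes q_E(q_C) into its own profit: π_C = q_C(226 - (1/2)q_C - (172 - (1/2)q_C)/2) - 14q_C = (140 - (1/4)q_C)q_C - 14q_C.
The leader's first-order condition 126 - (1/2)q_C = 0 yields q_C = 252.
Then q_E = (172 - (1/2)·252) = 46.
Total output Q = 298, so price P = 226 - (1/2)·298 = 77.

77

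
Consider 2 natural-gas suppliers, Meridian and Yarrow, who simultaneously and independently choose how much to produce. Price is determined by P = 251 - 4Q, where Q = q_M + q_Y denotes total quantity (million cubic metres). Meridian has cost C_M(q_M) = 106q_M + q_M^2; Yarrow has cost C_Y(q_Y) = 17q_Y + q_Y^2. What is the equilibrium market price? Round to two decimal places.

142.71

Meridian's profit: π_M = (251 - 4Q)q_M - (106q_M + q_M²). Setting ∂π_M/∂q_M = 0: 145 - 10q_M - 4(q_Y) = 0.
Yarrow's profit: π_Y = (251 - 4Q)q_Y - (17q_Y + q_Y²). Setting ∂π_Y/∂q_Y = 0: 234 - 10q_Y - 4(q_M) = 0.
Rearranging gives the reaction functions q_M = (145 - 4q_Y)/10 and q_Y = (234 - 4q_M)/10.
Solving the pair: q_M = 257/42, q_Y = 440/21.
Total output Q = 379/14, so price P = 251 - 4·(379/14) = 999/7.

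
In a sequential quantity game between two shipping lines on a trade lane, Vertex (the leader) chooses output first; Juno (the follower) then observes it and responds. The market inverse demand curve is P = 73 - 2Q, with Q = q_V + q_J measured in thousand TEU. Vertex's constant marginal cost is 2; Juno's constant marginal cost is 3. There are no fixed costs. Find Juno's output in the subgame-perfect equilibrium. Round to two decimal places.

8.50

The follower Juno best-responds to any q_V: π_J = (73 - 2Q)q_J - 3q_J.
Setting the follower's marginal profit to zero, 70 - 2q_V - 4q_J = 0, i.e. q_J = (70 - 2q_V)/4.
Vertex substitutes q_J(q_V) into its own profit: π_V = q_V(73 - 2q_V - (70 - 2q_V)/2) - 2q_V = (38 - q_V)q_V - 2q_V.
The leader's first-order condition 36 - 2q_V = 0 yields q_V = 18.
Then q_J = (70 - 2·18)/4 = 17/2.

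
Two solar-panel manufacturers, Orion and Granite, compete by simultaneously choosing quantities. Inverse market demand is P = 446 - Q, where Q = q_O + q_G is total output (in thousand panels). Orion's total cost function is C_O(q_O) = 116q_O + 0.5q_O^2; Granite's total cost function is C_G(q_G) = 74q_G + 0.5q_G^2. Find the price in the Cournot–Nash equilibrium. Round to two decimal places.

Orion's profit: π_O = (446 - Q)q_O - (116q_O + (1/2)q_O²). Setting ∂π_O/∂q_O = 0: 330 - 3q_O - (q_G) = 0.
Granite's first-order condition: 372 - 3q_G - (q_O) = 0.
Best responses: q_O = (330 - q_G)/3, q_G = (372 - q_O)/3.
Solving the pair: q_O = 309/4, q_G = 393/4.
Total output Q = 351/2, so price P = 446 - 351/2 = 541/2.

270.50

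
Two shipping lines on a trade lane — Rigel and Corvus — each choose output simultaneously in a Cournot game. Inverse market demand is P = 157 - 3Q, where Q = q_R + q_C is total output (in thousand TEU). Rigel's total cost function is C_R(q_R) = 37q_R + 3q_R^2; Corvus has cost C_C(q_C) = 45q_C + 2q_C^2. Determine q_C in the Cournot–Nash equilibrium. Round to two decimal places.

Rigel's profit: π_R = (157 - 3Q)q_R - (37q_R + 3q_R²). Setting ∂π_R/∂q_R = 0: 120 - 12q_R - 3(q_C) = 0.
Corvus's first-order condition: 112 - 10q_C - 3(q_R) = 0.
So q_R = (120 - 3q_C)/12 and q_C = (112 - 3q_R)/10.
Solving the pair: q_R = 288/37, q_C = 328/37.

8.86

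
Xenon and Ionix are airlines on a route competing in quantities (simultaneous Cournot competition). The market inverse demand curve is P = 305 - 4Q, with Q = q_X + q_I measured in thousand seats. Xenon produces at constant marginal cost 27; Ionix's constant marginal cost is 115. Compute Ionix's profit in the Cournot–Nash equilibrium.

Xenon's profit: π_X = (305 - 4Q)q_X - (27q_X). Setting ∂π_X/∂q_X = 0: 278 - 8q_X - 4(q_I) = 0.
Ionix's first-order condition: 190 - 8q_I - 4(q_X) = 0.
Best responses: q_X = (278 - 4q_I)/8, q_I = (190 - 4q_X)/8.
Solving the pair: q_X = 61/2, q_I = 17/2.
Price P = 305 - 4·39 = 149.
Ionix's profit: (149 - 115)·(17/2) = 289.

289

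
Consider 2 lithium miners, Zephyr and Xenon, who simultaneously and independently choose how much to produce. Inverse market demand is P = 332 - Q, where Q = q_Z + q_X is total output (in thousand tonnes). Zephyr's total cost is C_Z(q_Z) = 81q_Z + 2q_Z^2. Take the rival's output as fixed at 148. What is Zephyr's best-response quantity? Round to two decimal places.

With the rival's output fixed at 148, Zephyr's profit is π_Z = (332 - 148 - q_Z)q_Z - (81q_Z + 2q_Z²) = (184 - q_Z)q_Z - (81q_Z + 2q_Z²).
∂π_Z/∂q_Z = 103 - 6q_Z = 0, so q_Z = 103/6.

17.17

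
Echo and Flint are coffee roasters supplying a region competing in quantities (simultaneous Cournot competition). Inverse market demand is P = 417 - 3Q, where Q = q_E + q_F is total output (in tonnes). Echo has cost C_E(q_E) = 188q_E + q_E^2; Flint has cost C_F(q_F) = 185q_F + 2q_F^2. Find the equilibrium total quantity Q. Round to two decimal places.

Echo's profit: π_E = (417 - 3Q)q_E - (188q_E + q_E²). Setting ∂π_E/∂q_E = 0: 229 - 8q_E - 3(q_F) = 0.
Flint's profit: π_F = (417 - 3Q)q_F - (185q_F + 2q_F²). Setting ∂π_F/∂q_F = 0: 232 - 10q_F - 3(q_E) = 0.
Rearranging gives the reaction functions q_E = (229 - 3q_F)/8 and q_F = (232 - 3q_E)/10.
Solving the pair: q_E = 1594/71, q_F = 1169/71.
Total output Q = 1594/71 + 1169/71 = 38.9155.

38.92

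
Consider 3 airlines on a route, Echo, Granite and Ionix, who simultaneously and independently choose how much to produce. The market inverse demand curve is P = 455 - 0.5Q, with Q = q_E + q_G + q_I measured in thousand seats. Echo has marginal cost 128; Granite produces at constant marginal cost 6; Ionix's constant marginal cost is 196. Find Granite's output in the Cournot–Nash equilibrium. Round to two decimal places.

Echo's profit: π_E = (455 - 0.5Q)q_E - (128q_E). Setting ∂π_E/∂q_E = 0: 327 - q_E - (1/2)(q_G + q_I) = 0.
Granite's first-order condition: 449 - q_G - (1/2)(q_E + q_I) = 0.
Ionix's profit: π_I = (455 - 0.5Q)q_I - (196q_I). Setting ∂π_I/∂q_I = 0: 259 - q_I - (1/2)(q_E + q_G) = 0.
Adding the 3 conditions: 1035 − Q − Q = 0, i.e. Q = 1035/2.
Back-substituting: q_E = (327 − 1035/4)/(1/2) = 273/2, q_G = (449 − 1035/4)/(1/2) = 761/2, q_I = (259 − 1035/4)/(1/2) = 1/2.

380.50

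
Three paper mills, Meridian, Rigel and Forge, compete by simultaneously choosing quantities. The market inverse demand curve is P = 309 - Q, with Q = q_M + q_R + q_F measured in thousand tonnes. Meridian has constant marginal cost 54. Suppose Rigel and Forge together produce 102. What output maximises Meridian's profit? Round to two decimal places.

76.50

With rivals' combined output fixed at 102, Meridian's profit is π_M = (309 - 102 - q_M)q_M - (54q_M) = (207 - q_M)q_M - (54q_M).
∂π_M/∂q_M = 153 - 2q_M = 0, so q_M = 153/2.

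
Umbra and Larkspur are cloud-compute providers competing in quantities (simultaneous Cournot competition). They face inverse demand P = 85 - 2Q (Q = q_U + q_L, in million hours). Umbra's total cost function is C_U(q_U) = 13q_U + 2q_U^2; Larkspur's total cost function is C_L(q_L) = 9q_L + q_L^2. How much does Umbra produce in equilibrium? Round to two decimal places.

Umbra's profit: π_U = (85 - 2Q)q_U - (13q_U + 2q_U²). Setting ∂π_U/∂q_U = 0: 72 - 8q_U - 2(q_L) = 0.
Larkspur's first-order condition: 76 - 6q_L - 2(q_U) = 0.
So q_U = (72 - 2q_L)/8 and q_L = (76 - 2q_U)/6.
Solving the pair: q_U = 70/11, q_L = 116/11.

6.36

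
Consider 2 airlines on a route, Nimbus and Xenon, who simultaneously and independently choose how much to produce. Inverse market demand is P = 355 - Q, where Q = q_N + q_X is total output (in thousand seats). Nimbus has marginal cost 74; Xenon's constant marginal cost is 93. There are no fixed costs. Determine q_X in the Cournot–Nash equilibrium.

Nimbus's profit: π_N = (355 - Q)q_N - (74q_N). Setting ∂π_N/∂q_N = 0: 281 - 2q_N - (q_X) = 0.
Xenon's profit: π_X = (355 - Q)q_X - (93q_X). Setting ∂π_X/∂q_X = 0: 262 - 2q_X - (q_N) = 0.
Best responses: q_N = (281 - q_X)/2, q_X = (262 - q_N)/2.
Substituting one into the other gives q_N = 100 and q_X = 81.

81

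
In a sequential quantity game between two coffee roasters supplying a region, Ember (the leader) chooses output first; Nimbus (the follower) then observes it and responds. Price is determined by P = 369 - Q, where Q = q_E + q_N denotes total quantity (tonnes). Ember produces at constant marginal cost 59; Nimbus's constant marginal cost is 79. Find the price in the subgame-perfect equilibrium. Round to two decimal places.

The follower Nimbus best-responds to any q_E: π_N = (369 - Q)q_N - 79q_N.
Setting the follower's marginal profit to zero, 290 - q_E - 2q_N = 0, i.e. q_N = (290 - q_E)/2.
The leader anticipates this reaction. Substituting into P = 369 - Q gives P = 224 - (1/2)q_E, so π_E = (224 - (1/2)q_E)q_E - 59q_E.
The leader's first-order condition 165 - q_E = 0 yields q_E = 165.
Then q_N = (290 - 165)/2 = 125/2.
Total output Q = 455/2, so price P = 369 - 455/2 = 283/2.

141.50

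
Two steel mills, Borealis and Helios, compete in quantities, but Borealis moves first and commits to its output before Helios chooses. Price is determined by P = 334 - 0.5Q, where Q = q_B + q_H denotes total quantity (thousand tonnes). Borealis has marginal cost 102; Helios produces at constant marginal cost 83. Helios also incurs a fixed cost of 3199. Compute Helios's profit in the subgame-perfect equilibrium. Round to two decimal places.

Solve by backward induction. Given q_B, the follower Helios maximises π_H = (334 - (1/2)q_B - (1/2)q_H)q_H - 83q_H.
∂π_H/∂q_H = 251 - (1/2)q_B - q_H = 0 gives the reaction function q_H = (251 - (1/2)q_B).
Borealis substitutes q_H(q_B) into its own profit: π_B = q_B(334 - (1/2)q_B - (251 - (1/2)q_B)/2) - 102q_B = (417/2 - (1/4)q_B)q_B - 102q_B.
The leader's first-order condition 213/2 - (1/2)q_B = 0 yields q_B = 213.
Then q_H = (251 - (1/2)·213) = 289/2.
Price P = 334 - (1/2)·(715/2) = 621/4.
Helios's profit: (621/4 - 83)·(289/2) - 3199 = 7241.1250.

7241.13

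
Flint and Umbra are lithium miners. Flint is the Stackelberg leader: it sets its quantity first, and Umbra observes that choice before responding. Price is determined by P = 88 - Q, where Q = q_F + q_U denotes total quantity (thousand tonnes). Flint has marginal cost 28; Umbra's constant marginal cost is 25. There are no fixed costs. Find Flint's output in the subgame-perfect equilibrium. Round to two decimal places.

28.50

The follower Umbra best-responds to any q_F: π_U = (88 - Q)q_U - 25q_U.
∂π_U/∂q_U = 63 - q_F - 2q_U = 0 gives the reaction function q_U = (63 - q_F)/2.
The leader anticipates this reaction. Substituting into P = 88 - Q gives P = 113/2 - (1/2)q_F, so π_F = (113/2 - (1/2)q_F)q_F - 28q_F.
Maximising: ∂π_F/∂q_F = 57/2 - q_F = 0, giving q_F = 57/2.
Then q_U = (63 - 57/2)/2 = 69/4.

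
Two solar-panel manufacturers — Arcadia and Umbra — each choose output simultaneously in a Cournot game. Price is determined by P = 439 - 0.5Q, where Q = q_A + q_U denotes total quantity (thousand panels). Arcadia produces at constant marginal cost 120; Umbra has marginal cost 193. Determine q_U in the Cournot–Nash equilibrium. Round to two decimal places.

115.33

Arcadia's profit: π_A = (439 - 0.5Q)q_A - (120q_A). Setting ∂π_A/∂q_A = 0: 319 - q_A - (1/2)(q_U) = 0.
Umbra's first-order condition: 246 - q_U - (1/2)(q_A) = 0.
Best responses: q_A = (319 - (1/2)q_U), q_U = (246 - (1/2)q_A).
Solving the pair: q_A = 784/3, q_U = 346/3.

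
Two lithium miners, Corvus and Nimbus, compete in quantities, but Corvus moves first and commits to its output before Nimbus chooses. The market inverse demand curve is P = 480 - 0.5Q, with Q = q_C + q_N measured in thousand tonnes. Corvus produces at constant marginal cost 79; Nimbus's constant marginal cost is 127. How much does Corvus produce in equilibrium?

Solve by backward induction. Given q_C, the follower Nimbus maximises π_N = (480 - (1/2)q_C - (1/2)q_N)q_N - 127q_N.
Setting the follower's marginal profit to zero, 353 - (1/2)q_C - q_N = 0, i.e. q_N = (353 - (1/2)q_C).
The leader anticipates this reaction. Substituting into P = 480 - 0.5Q gives P = 607/2 - (1/4)q_C, so π_C = (607/2 - (1/4)q_C)q_C - 79q_C.
The leader's first-order condition 449/2 - (1/2)q_C = 0 yields q_C = 449.
Then q_N = (353 - (1/2)·449) = 257/2.

449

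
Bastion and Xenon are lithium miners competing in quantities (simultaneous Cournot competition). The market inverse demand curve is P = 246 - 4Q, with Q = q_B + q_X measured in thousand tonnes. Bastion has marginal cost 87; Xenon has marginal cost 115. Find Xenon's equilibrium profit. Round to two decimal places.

Bastion's profit: π_B = (246 - 4Q)q_B - (87q_B). Setting ∂π_B/∂q_B = 0: 159 - 8q_B - 4(q_X) = 0.
Xenon's first-order condition: 131 - 8q_X - 4(q_B) = 0.
Best responses: q_B = (159 - 4q_X)/8, q_X = (131 - 4q_B)/8.
Solving the pair: q_B = 187/12, q_X = 103/12.
Price P = 246 - 4·(145/6) = 448/3.
Xenon's profit: (448/3 - 115)·(103/12) = 294.6944.

294.69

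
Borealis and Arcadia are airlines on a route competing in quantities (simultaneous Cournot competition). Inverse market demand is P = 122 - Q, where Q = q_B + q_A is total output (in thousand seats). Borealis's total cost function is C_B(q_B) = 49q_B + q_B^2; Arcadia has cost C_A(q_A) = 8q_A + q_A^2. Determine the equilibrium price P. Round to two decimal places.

Borealis's profit: π_B = (122 - Q)q_B - (49q_B + q_B²). Setting ∂π_B/∂q_B = 0: 73 - 4q_B - (q_A) = 0.
Arcadia's first-order condition: 114 - 4q_A - (q_B) = 0.
Best responses: q_B = (73 - q_A)/4, q_A = (114 - q_B)/4.
Solving the pair: q_B = 178/15, q_A = 383/15.
Total output Q = 187/5, so price P = 122 - 187/5 = 423/5.

84.60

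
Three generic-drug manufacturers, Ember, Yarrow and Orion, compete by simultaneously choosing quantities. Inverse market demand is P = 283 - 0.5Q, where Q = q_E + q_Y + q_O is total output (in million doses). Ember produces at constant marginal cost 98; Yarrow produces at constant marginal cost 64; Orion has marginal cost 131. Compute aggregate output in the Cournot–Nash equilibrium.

278

Ember's profit: π_E = (283 - 0.5Q)q_E - (98q_E). Setting ∂π_E/∂q_E = 0: 185 - q_E - (1/2)(q_Y + q_O) = 0.
Yarrow's profit: π_Y = (283 - 0.5Q)q_Y - (64q_Y). Setting ∂π_Y/∂q_Y = 0: 219 - q_Y - (1/2)(q_E + q_O) = 0.
Orion's first-order condition: 152 - q_O - (1/2)(q_E + q_Y) = 0.
Adding the 3 conditions: 556 − Q − Q = 0, i.e. Q = 278.
Back-substituting: q_E = (185 − 139)/(1/2) = 92, q_Y = (219 − 139)/(1/2) = 160, q_O = (152 − 139)/(1/2) = 26.
Total output Q = 92 + 160 + 26 = 278.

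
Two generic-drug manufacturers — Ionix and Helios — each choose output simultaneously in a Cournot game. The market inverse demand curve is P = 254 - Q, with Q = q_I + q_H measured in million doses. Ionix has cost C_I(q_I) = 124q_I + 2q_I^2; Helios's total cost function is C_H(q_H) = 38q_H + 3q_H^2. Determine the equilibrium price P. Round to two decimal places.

Ionix's profit: π_I = (254 - Q)q_I - (124q_I + 2q_I²). Setting ∂π_I/∂q_I = 0: 130 - 6q_I - (q_H) = 0.
Helios's first-order condition: 216 - 8q_H - (q_I) = 0.
Best responses: q_I = (130 - q_H)/6, q_H = (216 - q_I)/8.
Substituting one into the other gives q_I = 824/47 and q_H = 1166/47.
Total output Q = 1990/47, so price P = 254 - 1990/47 = 211.6596.

211.66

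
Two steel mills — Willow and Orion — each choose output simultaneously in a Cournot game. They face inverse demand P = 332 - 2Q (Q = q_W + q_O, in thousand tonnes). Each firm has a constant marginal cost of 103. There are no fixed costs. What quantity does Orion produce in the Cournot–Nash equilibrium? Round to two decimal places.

38.17

A representative firm's profit is π_i = q_i(332 - 2Q) - 103q_i.
Setting ∂π_i/∂q_i = 0 with rivals' quantities fixed: 229 - 4q_i - 2q_j = 0.
With identical firms every q_j equals q_i, so q_j = q_i and 229 = 6q_i, giving q_i = 229/6.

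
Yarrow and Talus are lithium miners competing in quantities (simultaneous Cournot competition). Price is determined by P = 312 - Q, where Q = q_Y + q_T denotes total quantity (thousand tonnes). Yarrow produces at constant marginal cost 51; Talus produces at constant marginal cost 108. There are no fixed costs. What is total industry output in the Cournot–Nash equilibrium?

Yarrow's profit: π_Y = (312 - Q)q_Y - (51q_Y). Setting ∂π_Y/∂q_Y = 0: 261 - 2q_Y - (q_T) = 0.
Talus's profit: π_T = (312 - Q)q_T - (108q_T). Setting ∂π_T/∂q_T = 0: 204 - 2q_T - (q_Y) = 0.
Best responses: q_Y = (261 - q_T)/2, q_T = (204 - q_Y)/2.
Substituting one into the other gives q_Y = 106 and q_T = 49.
Total output Q = 106 + 49 = 155.

155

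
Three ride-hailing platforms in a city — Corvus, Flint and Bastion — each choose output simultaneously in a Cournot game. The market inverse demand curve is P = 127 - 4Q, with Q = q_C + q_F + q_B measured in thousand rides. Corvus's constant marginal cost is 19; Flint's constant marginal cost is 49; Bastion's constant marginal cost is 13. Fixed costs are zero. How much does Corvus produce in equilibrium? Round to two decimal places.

Corvus's profit: π_C = (127 - 4Q)q_C - (19q_C). Setting ∂π_C/∂q_C = 0: 108 - 8q_C - 4(q_F + q_B) = 0.
Flint's profit: π_F = (127 - 4Q)q_F - (49q_F). Setting ∂π_F/∂q_F = 0: 78 - 8q_F - 4(q_C + q_B) = 0.
Bastion's profit: π_B = (127 - 4Q)q_B - (13q_B). Setting ∂π_B/∂q_B = 0: 114 - 8q_B - 4(q_C + q_F) = 0.
Adding the 3 first-order conditions: 300 − 16Q = 0, so Q = 75/4.
Back-substituting: q_C = (108 − 75)/4 = 33/4, q_F = (78 − 75)/4 = 3/4, q_B = (114 − 75)/4 = 39/4.

8.25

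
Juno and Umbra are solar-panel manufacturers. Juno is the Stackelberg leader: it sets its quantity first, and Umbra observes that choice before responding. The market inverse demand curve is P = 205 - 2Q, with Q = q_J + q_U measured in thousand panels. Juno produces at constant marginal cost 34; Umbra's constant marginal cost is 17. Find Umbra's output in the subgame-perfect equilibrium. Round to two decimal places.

The follower Umbra best-responds to any q_J: π_U = (205 - 2Q)q_U - 17q_U.
Follower FOC: 188 - 2q_J - 4q_U = 0, so q_U(q_J) = (188 - 2q_J)/4.
Juno substitutes q_U(q_J) into its own profit: π_J = q_J(205 - 2q_J - (188 - 2q_J)/2) - 34q_J = (111 - q_J)q_J - 34q_J.
The leader's first-order condition 77 - 2q_J = 0 yields q_J = 77/2.
Then q_U = (188 - 2·(77/2))/4 = 111/4.

27.75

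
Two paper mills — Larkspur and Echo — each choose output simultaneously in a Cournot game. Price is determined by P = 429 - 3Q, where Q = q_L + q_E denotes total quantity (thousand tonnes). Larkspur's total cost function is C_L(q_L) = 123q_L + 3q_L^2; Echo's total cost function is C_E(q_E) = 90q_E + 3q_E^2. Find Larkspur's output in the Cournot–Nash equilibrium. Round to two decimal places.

19.67

Larkspur's profit: π_L = (429 - 3Q)q_L - (123q_L + 3q_L²). Setting ∂π_L/∂q_L = 0: 306 - 12q_L - 3(q_E) = 0.
Echo's profit: π_E = (429 - 3Q)q_E - (90q_E + 3q_E²). Setting ∂π_E/∂q_E = 0: 339 - 12q_E - 3(q_L) = 0.
Rearranging gives the reaction functions q_L = (306 - 3q_E)/12 and q_E = (339 - 3q_L)/12.
Substituting one into the other gives q_L = 59/3 and q_E = 70/3.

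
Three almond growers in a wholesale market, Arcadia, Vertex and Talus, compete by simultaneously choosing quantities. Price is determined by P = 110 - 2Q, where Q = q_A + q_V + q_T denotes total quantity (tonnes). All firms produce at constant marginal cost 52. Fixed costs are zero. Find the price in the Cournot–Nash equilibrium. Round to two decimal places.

Each firm earns π_i = (110 - 2Q)q_i - 52q_i.
Setting ∂π_i/∂q_i = 0 with rivals' quantities fixed: 58 - 4q_i - 2·Σ_{j≠i} q_j = 0.
By symmetry each firm produces the same amount; substituting Σ_{j≠i} q_j = 2q_i yields q_i = 58/8 = 29/4.
Total output Q = 87/4, so price P = 110 - 2·(87/4) = 133/2.

66.50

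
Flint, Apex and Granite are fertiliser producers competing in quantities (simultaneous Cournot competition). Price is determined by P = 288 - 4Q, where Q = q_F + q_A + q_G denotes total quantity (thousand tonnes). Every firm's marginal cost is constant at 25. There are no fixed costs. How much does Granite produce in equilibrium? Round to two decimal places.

16.44

A representative firm's profit is π_i = q_i(288 - 4Q) - 25q_i.
Setting ∂π_i/∂q_i = 0 with rivals' quantities fixed: 263 - 8q_i - 4·Σ_{j≠i} q_j = 0.
With identical firms every q_j equals q_i, so Σ_{j≠i} q_j = 2q_i and 263 = 16q_i, giving q_i = 263/16.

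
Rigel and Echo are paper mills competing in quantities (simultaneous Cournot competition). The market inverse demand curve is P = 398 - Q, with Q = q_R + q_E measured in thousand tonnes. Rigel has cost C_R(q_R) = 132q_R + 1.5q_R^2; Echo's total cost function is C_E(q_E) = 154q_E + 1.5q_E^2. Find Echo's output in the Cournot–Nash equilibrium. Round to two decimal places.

39.75

Rigel's profit: π_R = (398 - Q)q_R - (132q_R + (3/2)q_R²). Setting ∂π_R/∂q_R = 0: 266 - 5q_R - (q_E) = 0.
Echo's first-order condition: 244 - 5q_E - (q_R) = 0.
So q_R = (266 - q_E)/5 and q_E = (244 - q_R)/5.
Substituting one into the other gives q_R = 181/4 and q_E = 159/4.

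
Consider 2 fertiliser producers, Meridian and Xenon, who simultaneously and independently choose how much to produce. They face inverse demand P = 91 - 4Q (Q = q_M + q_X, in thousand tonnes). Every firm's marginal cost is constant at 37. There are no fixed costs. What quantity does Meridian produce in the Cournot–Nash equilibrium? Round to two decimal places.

A representative firm's profit is π_i = q_i(91 - 4Q) - 37q_i.
Setting ∂π_i/∂q_i = 0 with rivals' quantities fixed: 54 - 8q_i - 4q_j = 0.
With identical firms every q_j equals q_i, so q_j = q_i and 54 = 12q_i, giving q_i = 9/2.

4.50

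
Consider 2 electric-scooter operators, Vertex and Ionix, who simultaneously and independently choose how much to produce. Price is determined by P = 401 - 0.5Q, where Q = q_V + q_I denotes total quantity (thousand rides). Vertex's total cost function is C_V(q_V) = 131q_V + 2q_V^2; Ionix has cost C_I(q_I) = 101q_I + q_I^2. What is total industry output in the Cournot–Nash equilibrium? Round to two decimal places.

Vertex's profit: π_V = (401 - 0.5Q)q_V - (131q_V + 2q_V²). Setting ∂π_V/∂q_V = 0: 270 - 5q_V - (1/2)(q_I) = 0.
Ionix's profit: π_I = (401 - 0.5Q)q_I - (101q_I + q_I²). Setting ∂π_I/∂q_I = 0: 300 - 3q_I - (1/2)(q_V) = 0.
Rearranging gives the reaction functions q_V = (270 - (1/2)q_I)/5 and q_I = (300 - (1/2)q_V)/3.
Substituting one into the other gives q_V = 44.7458 and q_I = 92.5424.
Total output Q = 44.7458 + 92.5424 = 137.2881.

137.29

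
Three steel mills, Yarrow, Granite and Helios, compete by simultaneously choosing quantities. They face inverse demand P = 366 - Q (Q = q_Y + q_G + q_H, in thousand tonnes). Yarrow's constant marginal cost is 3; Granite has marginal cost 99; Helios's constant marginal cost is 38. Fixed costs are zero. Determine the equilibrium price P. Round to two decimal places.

Yarrow's profit: π_Y = (366 - Q)q_Y - (3q_Y). Setting ∂π_Y/∂q_Y = 0: 363 - 2q_Y - (q_G + q_H) = 0.
Granite's profit: π_G = (366 - Q)q_G - (99q_G). Setting ∂π_G/∂q_G = 0: 267 - 2q_G - (q_Y + q_H) = 0.
Helios's first-order condition: 328 - 2q_H - (q_Y + q_G) = 0.
Adding the 3 conditions: 958 − 2Q − 2Q = 0, i.e. Q = 479/2.
Back-substituting: q_Y = (363 − 479/2) = 247/2, q_G = (267 − 479/2) = 55/2, q_H = (328 − 479/2) = 177/2.
Total output Q = 479/2, so price P = 366 - 479/2 = 253/2.

126.50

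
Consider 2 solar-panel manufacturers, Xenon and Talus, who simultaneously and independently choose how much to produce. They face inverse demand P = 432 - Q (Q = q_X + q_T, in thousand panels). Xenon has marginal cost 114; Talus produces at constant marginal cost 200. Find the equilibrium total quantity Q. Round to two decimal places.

Xenon's profit: π_X = (432 - Q)q_X - (114q_X). Setting ∂π_X/∂q_X = 0: 318 - 2q_X - (q_T) = 0.
Talus's first-order condition: 232 - 2q_T - (q_X) = 0.
Rearranging gives the reaction functions q_X = (318 - q_T)/2 and q_T = (232 - q_X)/2.
Solving the pair: q_X = 404/3, q_T = 146/3.
Total output Q = 404/3 + 146/3 = 550/3.

183.33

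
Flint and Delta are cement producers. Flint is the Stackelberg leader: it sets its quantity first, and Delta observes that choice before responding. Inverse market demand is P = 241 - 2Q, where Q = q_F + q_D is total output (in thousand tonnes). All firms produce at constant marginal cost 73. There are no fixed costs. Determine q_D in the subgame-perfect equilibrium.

Solve by backward induction. Given q_F, the follower Delta maximises π_D = (241 - 2q_F - 2q_D)q_D - 73q_D.
Follower FOC: 168 - 2q_F - 4q_D = 0, so q_D(q_F) = (168 - 2q_F)/4.
The leader anticipates this reaction. Substituting into P = 241 - 2Q gives P = 157 - q_F, so π_F = (157 - q_F)q_F - 73q_F.
The leader's first-order condition 84 - 2q_F = 0 yields q_F = 42.
Then q_D = (168 - 2·42)/4 = 21.

21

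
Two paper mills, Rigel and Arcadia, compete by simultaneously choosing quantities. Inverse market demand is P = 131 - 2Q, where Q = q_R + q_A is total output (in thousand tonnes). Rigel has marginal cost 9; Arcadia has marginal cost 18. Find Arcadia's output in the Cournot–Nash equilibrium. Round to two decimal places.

17.33

Rigel's profit: π_R = (131 - 2Q)q_R - (9q_R). Setting ∂π_R/∂q_R = 0: 122 - 4q_R - 2(q_A) = 0.
Arcadia's first-order condition: 113 - 4q_A - 2(q_R) = 0.
Best responses: q_R = (122 - 2q_A)/4, q_A = (113 - 2q_R)/4.
Substituting one into the other gives q_R = 131/6 and q_A = 52/3.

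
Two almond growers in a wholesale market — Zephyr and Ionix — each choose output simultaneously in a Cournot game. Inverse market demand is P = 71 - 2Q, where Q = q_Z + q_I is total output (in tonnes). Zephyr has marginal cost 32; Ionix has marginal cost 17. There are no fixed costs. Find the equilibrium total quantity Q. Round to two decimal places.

Zephyr's profit: π_Z = (71 - 2Q)q_Z - (32q_Z). Setting ∂π_Z/∂q_Z = 0: 39 - 4q_Z - 2(q_I) = 0.
Ionix's profit: π_I = (71 - 2Q)q_I - (17q_I). Setting ∂π_I/∂q_I = 0: 54 - 4q_I - 2(q_Z) = 0.
So q_Z = (39 - 2q_I)/4 and q_I = (54 - 2q_Z)/4.
Substituting one into the other gives q_Z = 4 and q_I = 23/2.
Total output Q = 4 + 23/2 = 31/2.

15.50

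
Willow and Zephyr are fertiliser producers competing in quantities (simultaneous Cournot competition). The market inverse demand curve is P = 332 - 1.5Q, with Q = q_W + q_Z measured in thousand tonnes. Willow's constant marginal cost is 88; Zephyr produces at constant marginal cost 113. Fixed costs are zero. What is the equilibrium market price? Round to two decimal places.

Willow's profit: π_W = (332 - 1.5Q)q_W - (88q_W). Setting ∂π_W/∂q_W = 0: 244 - 3q_W - (3/2)(q_Z) = 0.
Zephyr's profit: π_Z = (332 - 1.5Q)q_Z - (113q_Z). Setting ∂π_Z/∂q_Z = 0: 219 - 3q_Z - (3/2)(q_W) = 0.
So q_W = (244 - (3/2)q_Z)/3 and q_Z = (219 - (3/2)q_W)/3.
Substituting one into the other gives q_W = 538/9 and q_Z = 388/9.
Total output Q = 926/9, so price P = 332 - (3/2)·(926/9) = 533/3.

177.67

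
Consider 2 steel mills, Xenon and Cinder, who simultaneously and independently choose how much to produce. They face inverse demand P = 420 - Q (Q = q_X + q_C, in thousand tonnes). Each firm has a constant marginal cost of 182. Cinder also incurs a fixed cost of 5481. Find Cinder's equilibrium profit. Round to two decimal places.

Each firm earns π_i = (420 - Q)q_i - 182q_i.
First-order condition (treating rivals' output as given): 238 - 2q_i - q_j = 0.
By symmetry each firm produces the same amount; substituting q_j = q_i yields q_i = 238/3.
Price P = 420 - 476/3 = 784/3.
Cinder's profit: (784/3 - 182)·(238/3) - 5481 = 812.7778.

812.78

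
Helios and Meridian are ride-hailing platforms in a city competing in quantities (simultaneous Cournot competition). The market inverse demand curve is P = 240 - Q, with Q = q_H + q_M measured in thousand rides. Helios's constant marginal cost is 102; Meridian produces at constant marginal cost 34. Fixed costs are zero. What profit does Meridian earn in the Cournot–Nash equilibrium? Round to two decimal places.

8341.78

Helios's profit: π_H = (240 - Q)q_H - (102q_H). Setting ∂π_H/∂q_H = 0: 138 - 2q_H - (q_M) = 0.
Meridian's first-order condition: 206 - 2q_M - (q_H) = 0.
So q_H = (138 - q_M)/2 and q_M = (206 - q_H)/2.
Substituting one into the other gives q_H = 70/3 and q_M = 274/3.
Price P = 240 - 344/3 = 376/3.
Meridian's profit: (376/3 - 34)·(274/3) = 8341.7778.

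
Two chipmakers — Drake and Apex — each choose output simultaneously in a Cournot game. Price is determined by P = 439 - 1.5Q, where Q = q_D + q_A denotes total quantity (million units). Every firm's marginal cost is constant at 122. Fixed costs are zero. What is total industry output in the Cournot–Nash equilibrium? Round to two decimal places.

140.89

Each firm earns π_i = (439 - 1.5Q)q_i - 122q_i.
Setting ∂π_i/∂q_i = 0 with rivals' quantities fixed: 317 - 3q_i - (3/2)q_j = 0.
By symmetry each firm produces the same amount; substituting q_j = q_i yields q_i = 317/(9/2) = 634/9.
Total output Q = 634/9 + 634/9 = 1268/9.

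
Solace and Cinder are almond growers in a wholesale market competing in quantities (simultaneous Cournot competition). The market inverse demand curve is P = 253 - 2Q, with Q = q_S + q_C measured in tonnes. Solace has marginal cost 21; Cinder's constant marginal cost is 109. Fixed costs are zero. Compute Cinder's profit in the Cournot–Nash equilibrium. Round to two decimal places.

174.22

Solace's profit: π_S = (253 - 2Q)q_S - (21q_S). Setting ∂π_S/∂q_S = 0: 232 - 4q_S - 2(q_C) = 0.
Cinder's profit: π_C = (253 - 2Q)q_C - (109q_C). Setting ∂π_C/∂q_C = 0: 144 - 4q_C - 2(q_S) = 0.
Rearranging gives the reaction functions q_S = (232 - 2q_C)/4 and q_C = (144 - 2q_S)/4.
Substituting one into the other gives q_S = 160/3 and q_C = 28/3.
Price P = 253 - 2·(188/3) = 383/3.
Cinder's profit: (383/3 - 109)·(28/3) = 1568/9.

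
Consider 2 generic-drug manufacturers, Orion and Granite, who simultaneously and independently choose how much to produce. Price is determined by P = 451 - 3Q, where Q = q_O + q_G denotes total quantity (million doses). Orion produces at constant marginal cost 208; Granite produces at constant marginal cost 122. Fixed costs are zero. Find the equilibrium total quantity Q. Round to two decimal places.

63.56

Orion's profit: π_O = (451 - 3Q)q_O - (208q_O). Setting ∂π_O/∂q_O = 0: 243 - 6q_O - 3(q_G) = 0.
Granite's profit: π_G = (451 - 3Q)q_G - (122q_G). Setting ∂π_G/∂q_G = 0: 329 - 6q_G - 3(q_O) = 0.
Rearranging gives the reaction functions q_O = (243 - 3q_G)/6 and q_G = (329 - 3q_O)/6.
Solving the pair: q_O = 157/9, q_G = 415/9.
Total output Q = 157/9 + 415/9 = 572/9.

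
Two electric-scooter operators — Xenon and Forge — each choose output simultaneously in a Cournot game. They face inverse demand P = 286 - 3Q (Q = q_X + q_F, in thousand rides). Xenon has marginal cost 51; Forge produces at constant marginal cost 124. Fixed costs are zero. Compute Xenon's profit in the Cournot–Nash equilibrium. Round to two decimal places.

3513.48

Xenon's profit: π_X = (286 - 3Q)q_X - (51q_X). Setting ∂π_X/∂q_X = 0: 235 - 6q_X - 3(q_F) = 0.
Forge's first-order condition: 162 - 6q_F - 3(q_X) = 0.
Rearranging gives the reaction functions q_X = (235 - 3q_F)/6 and q_F = (162 - 3q_X)/6.
Substituting one into the other gives q_X = 308/9 and q_F = 89/9.
Price P = 286 - 3·(397/9) = 461/3.
Xenon's profit: (461/3 - 51)·(308/9) = 3513.4815.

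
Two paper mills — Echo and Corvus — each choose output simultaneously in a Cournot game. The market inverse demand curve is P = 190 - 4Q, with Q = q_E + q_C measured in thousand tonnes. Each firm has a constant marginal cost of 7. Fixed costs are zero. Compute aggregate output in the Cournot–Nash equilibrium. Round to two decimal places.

A representative firm's profit is π_i = q_i(190 - 4Q) - 7q_i.
Setting ∂π_i/∂q_i = 0 with rivals' quantities fixed: 183 - 8q_i - 4q_j = 0.
By symmetry each firm produces the same amount; substituting q_j = q_i yields q_i = 183/12 = 61/4.
Total output Q = 61/4 + 61/4 = 61/2.

30.50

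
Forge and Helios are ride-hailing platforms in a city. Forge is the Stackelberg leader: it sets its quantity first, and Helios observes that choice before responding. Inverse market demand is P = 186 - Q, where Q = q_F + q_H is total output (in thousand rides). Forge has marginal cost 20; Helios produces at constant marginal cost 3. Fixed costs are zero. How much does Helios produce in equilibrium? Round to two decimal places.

54.25

Solve by backward induction. Given q_F, the follower Helios maximises π_H = (186 - q_F - q_H)q_H - 3q_H.
Setting the follower's marginal profit to zero, 183 - q_F - 2q_H = 0, i.e. q_H = (183 - q_F)/2.
The leader anticipates this reaction. Substituting into P = 186 - Q gives P = 189/2 - (1/2)q_F, so π_F = (189/2 - (1/2)q_F)q_F - 20q_F.
Leader FOC: 149/2 - q_F = 0, so q_F = 149/2.
Then q_H = (183 - 149/2)/2 = 217/4.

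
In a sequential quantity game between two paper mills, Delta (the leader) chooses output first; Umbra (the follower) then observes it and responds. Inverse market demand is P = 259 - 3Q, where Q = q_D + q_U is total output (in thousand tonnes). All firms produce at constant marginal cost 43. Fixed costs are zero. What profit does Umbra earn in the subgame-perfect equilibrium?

972

Solve by backward induction. Given q_D, the follower Umbra maximises π_U = (259 - 3q_D - 3q_U)q_U - 43q_U.
Setting the follower's marginal profit to zero, 216 - 3q_D - 6q_U = 0, i.e. q_U = (216 - 3q_D)/6.
Delta substitutes q_U(q_D) into its own profit: π_D = q_D(259 - 3q_D - (216 - 3q_D)/2) - 43q_D = (151 - (3/2)q_D)q_D - 43q_D.
Maximising: ∂π_D/∂q_D = 108 - 3q_D = 0, giving q_D = 36.
Then q_U = (216 - 3·36)/6 = 18.
Price P = 259 - 3·54 = 97.
Umbra's profit: (97 - 43)·18 = 972.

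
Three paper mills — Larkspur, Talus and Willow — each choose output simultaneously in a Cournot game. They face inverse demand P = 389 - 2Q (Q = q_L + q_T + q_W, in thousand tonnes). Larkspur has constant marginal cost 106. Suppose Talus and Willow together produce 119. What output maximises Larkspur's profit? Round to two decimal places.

With rivals' combined output fixed at 119, Larkspur's profit is π_L = (389 - 2·119 - 2q_L)q_L - (106q_L) = (151 - 2q_L)q_L - (106q_L).
∂π_L/∂q_L = 45 - 4q_L = 0, so q_L = 45/4.

11.25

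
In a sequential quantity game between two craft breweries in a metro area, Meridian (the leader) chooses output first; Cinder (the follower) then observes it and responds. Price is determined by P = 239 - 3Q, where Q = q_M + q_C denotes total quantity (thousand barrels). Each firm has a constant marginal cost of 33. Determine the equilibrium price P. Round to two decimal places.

The follower Cinder best-responds to any q_M: π_C = (239 - 3Q)q_C - 33q_C.
∂π_C/∂q_C = 206 - 3q_M - 6q_C = 0 gives the reaction function q_C = (206 - 3q_M)/6.
The leader anticipates this reaction. Substituting into P = 239 - 3Q gives P = 136 - (3/2)q_M, so π_M = (136 - (3/2)q_M)q_M - 33q_M.
Leader FOC: 103 - 3q_M = 0, so q_M = 103/3.
Then q_C = (206 - 3·(103/3))/6 = 103/6.
Total output Q = 103/2, so price P = 239 - 3·(103/2) = 169/2.

84.50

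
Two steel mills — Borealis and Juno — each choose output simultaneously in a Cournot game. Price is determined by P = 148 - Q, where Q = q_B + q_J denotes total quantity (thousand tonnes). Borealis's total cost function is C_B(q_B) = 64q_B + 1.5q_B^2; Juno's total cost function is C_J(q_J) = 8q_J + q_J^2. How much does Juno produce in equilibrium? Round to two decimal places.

Borealis's profit: π_B = (148 - Q)q_B - (64q_B + (3/2)q_B²). Setting ∂π_B/∂q_B = 0: 84 - 5q_B - (q_J) = 0.
Juno's first-order condition: 140 - 4q_J - (q_B) = 0.
Rearranging gives the reaction functions q_B = (84 - q_J)/5 and q_J = (140 - q_B)/4.
Substituting one into the other gives q_B = 196/19 and q_J = 616/19.

32.42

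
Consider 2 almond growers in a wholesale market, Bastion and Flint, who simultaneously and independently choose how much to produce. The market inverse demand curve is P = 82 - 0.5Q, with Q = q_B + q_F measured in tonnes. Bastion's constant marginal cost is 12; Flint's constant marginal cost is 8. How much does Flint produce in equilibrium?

Bastion's profit: π_B = (82 - 0.5Q)q_B - (12q_B). Setting ∂π_B/∂q_B = 0: 70 - q_B - (1/2)(q_F) = 0.
Flint's first-order condition: 74 - q_F - (1/2)(q_B) = 0.
Best responses: q_B = (70 - (1/2)q_F), q_F = (74 - (1/2)q_B).
Substituting one into the other gives q_B = 44 and q_F = 52.

52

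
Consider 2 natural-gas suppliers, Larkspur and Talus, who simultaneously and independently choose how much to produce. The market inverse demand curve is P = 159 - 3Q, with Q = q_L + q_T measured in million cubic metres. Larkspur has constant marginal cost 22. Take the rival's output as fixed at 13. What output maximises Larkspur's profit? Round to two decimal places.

With the rival's output fixed at 13, Larkspur's profit is π_L = (159 - 3·13 - 3q_L)q_L - (22q_L) = (120 - 3q_L)q_L - (22q_L).
∂π_L/∂q_L = 98 - 6q_L = 0, so q_L = 49/3.

16.33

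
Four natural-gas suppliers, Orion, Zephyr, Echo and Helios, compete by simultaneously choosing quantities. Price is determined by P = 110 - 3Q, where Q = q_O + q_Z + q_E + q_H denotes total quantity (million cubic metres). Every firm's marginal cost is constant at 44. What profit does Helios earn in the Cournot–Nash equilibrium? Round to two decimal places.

Each firm earns π_i = (110 - 3Q)q_i - 44q_i.
Setting ∂π_i/∂q_i = 0 with rivals' quantities fixed: 66 - 6q_i - 3·Σ_{j≠i} q_j = 0.
By symmetry each firm produces the same amount; substituting Σ_{j≠i} q_j = 3q_i yields q_i = 66/15 = 22/5.
Price P = 110 - 3·(88/5) = 286/5.
Helios's profit: (286/5 - 44)·(22/5) = 1452/25.

58.08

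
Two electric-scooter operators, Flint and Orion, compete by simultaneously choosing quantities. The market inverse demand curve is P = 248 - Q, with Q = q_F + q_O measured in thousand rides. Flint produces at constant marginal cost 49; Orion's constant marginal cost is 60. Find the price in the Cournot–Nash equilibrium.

119

Flint's profit: π_F = (248 - Q)q_F - (49q_F). Setting ∂π_F/∂q_F = 0: 199 - 2q_F - (q_O) = 0.
Orion's first-order condition: 188 - 2q_O - (q_F) = 0.
Rearranging gives the reaction functions q_F = (199 - q_O)/2 and q_O = (188 - q_F)/2.
Solving the pair: q_F = 70, q_O = 59.
Total output Q = 129, so price P = 248 - 129 = 119.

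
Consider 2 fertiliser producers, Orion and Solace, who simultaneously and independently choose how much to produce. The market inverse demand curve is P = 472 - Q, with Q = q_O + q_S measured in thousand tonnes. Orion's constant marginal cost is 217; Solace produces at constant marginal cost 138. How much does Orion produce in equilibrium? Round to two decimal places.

Orion's profit: π_O = (472 - Q)q_O - (217q_O). Setting ∂π_O/∂q_O = 0: 255 - 2q_O - (q_S) = 0.
Solace's first-order condition: 334 - 2q_S - (q_O) = 0.
Best responses: q_O = (255 - q_S)/2, q_S = (334 - q_O)/2.
Substituting one into the other gives q_O = 176/3 and q_S = 413/3.

58.67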